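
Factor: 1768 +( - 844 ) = 924 =2^2*3^1*7^1*11^1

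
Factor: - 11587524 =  - 2^2 * 3^1 * 13^1*74279^1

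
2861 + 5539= 8400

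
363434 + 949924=1313358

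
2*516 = 1032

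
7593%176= 25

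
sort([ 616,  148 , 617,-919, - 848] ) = [ - 919, - 848,  148,616, 617 ]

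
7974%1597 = 1586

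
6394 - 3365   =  3029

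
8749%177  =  76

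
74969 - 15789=59180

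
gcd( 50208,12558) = 6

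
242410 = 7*34630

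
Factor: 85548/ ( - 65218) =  - 42774/32609  =  - 2^1*3^1* 7129^1*32609^(-1 )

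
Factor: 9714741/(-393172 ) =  - 2^( - 2) * 3^1*13^( - 1 )*53^1*7561^( - 1)*61099^1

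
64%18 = 10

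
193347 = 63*3069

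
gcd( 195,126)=3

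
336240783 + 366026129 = 702266912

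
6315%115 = 105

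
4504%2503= 2001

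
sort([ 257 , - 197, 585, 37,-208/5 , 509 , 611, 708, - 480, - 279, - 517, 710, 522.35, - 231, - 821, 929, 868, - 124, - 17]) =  [ - 821, - 517, - 480,- 279 , - 231, - 197, - 124, - 208/5, - 17,37 , 257,509, 522.35, 585, 611,708, 710, 868,  929] 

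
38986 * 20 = 779720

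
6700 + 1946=8646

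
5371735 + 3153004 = 8524739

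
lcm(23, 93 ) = 2139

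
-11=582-593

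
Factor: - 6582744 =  - 2^3*3^2*7^1 * 37^1*353^1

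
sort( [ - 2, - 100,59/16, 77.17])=[ - 100, - 2,59/16,77.17 ] 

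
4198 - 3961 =237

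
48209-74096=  - 25887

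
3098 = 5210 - 2112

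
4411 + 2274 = 6685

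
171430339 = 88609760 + 82820579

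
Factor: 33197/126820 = 2^( - 2)*5^(- 1 ) * 17^(-1) * 89^1   =  89/340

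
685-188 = 497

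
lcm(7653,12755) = 38265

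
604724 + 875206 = 1479930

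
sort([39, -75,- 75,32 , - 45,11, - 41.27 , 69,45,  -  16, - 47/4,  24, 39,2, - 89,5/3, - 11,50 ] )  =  [  -  89 , - 75 ,-75,  -  45, - 41.27, - 16, - 47/4, - 11,5/3,2,11,24,32,39, 39,  45,50,69 ]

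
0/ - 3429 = 0/1 = - 0.00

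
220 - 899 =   -  679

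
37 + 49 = 86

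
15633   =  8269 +7364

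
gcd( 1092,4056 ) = 156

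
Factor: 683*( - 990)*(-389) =2^1*3^2* 5^1*11^1*389^1*683^1  =  263030130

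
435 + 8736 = 9171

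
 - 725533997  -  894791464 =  - 1620325461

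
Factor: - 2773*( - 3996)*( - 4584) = - 2^5 * 3^4*37^1*47^1*59^1*191^1 = -50794882272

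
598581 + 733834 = 1332415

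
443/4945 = 443/4945 = 0.09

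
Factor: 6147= 3^2*683^1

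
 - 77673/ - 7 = 77673/7 = 11096.14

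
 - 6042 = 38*( - 159) 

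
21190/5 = 4238 = 4238.00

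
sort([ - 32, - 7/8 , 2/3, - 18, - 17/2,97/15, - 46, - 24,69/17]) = [ - 46, -32, - 24, - 18, -17/2, - 7/8,2/3, 69/17,97/15]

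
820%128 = 52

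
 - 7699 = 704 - 8403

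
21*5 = 105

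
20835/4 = 5208 + 3/4 = 5208.75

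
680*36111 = 24555480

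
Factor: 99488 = 2^5*3109^1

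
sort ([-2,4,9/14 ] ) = [  -  2,9/14, 4 ] 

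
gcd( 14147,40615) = 1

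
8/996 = 2/249 =0.01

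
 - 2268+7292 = 5024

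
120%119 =1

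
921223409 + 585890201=1507113610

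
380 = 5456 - 5076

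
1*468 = 468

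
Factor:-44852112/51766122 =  - 7475352/8627687 = -  2^3*3^1*17^( - 1)*151^( -1)*3361^(  -  1) * 311473^1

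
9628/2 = 4814 = 4814.00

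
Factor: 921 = 3^1*307^1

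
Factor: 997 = 997^1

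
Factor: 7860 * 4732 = 37193520 = 2^4*3^1*5^1 * 7^1 *13^2 * 131^1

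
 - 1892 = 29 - 1921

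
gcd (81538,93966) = 2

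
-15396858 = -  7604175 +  - 7792683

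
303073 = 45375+257698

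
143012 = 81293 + 61719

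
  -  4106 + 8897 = 4791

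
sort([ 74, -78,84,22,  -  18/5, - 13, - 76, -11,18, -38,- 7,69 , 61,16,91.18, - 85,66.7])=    [ - 85, - 78, - 76,-38, - 13,-11, - 7, - 18/5, 16,18,22,61,66.7, 69,74,84,91.18] 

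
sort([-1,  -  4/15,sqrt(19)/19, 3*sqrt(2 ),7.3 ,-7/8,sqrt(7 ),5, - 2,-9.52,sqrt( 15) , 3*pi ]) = [ - 9.52,  -  2, - 1,- 7/8,- 4/15, sqrt(19 ) /19,sqrt(7), sqrt( 15), 3*sqrt(2),5  ,  7.3,3*pi ]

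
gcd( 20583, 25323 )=3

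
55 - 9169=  - 9114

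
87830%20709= 4994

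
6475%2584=1307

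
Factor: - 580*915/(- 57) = 2^2 *5^2*19^( - 1)*29^1*61^1 =176900/19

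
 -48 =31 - 79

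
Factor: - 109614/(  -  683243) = 2^1 *3^1*11^(-1) * 179^(-1 )* 347^(-1)*18269^1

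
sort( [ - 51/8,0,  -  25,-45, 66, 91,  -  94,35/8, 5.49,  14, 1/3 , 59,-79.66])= [-94, - 79.66,-45, - 25,-51/8,0,1/3,35/8,  5.49, 14,59,66,  91]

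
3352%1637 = 78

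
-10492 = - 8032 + -2460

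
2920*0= 0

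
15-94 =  - 79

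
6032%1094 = 562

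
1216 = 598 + 618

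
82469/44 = 1874 + 13/44  =  1874.30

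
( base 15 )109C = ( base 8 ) 6702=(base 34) 31K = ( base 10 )3522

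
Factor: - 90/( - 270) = 1/3 = 3^( - 1)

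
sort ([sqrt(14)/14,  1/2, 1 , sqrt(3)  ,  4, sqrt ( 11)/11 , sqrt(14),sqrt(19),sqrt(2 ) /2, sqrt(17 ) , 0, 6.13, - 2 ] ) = [  -  2, 0 , sqrt(14)/14, sqrt(11)/11,1/2 , sqrt( 2)/2, 1, sqrt(3 ), sqrt (14 ), 4, sqrt ( 17), sqrt( 19), 6.13]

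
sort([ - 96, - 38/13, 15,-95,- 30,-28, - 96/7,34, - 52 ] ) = [ - 96, - 95,-52, - 30 , - 28 ,-96/7, - 38/13, 15, 34] 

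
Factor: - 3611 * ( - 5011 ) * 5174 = 93622086454 = 2^1*  13^1*23^1 * 157^1 * 199^1*5011^1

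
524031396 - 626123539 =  - 102092143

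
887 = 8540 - 7653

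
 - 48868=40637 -89505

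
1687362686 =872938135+814424551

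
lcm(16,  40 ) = 80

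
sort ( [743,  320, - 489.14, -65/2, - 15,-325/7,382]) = [-489.14, - 325/7, -65/2, -15, 320, 382 , 743 ]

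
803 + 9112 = 9915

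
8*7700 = 61600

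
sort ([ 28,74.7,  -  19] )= [ - 19, 28,74.7 ]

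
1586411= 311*5101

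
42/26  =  1 + 8/13   =  1.62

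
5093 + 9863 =14956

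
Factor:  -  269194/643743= - 2^1*3^ ( - 2)*71527^(-1 )*134597^1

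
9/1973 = 9/1973  =  0.00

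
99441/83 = 99441/83  =  1198.08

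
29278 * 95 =2781410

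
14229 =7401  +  6828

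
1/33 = 1/33 = 0.03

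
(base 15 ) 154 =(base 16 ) 130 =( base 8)460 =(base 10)304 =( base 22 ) DI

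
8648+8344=16992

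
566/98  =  5 + 38/49 = 5.78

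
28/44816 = 7/11204 = 0.00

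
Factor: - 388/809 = - 2^2*97^1*809^( - 1 ) 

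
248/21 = 248/21=11.81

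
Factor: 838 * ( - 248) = -2^4 * 31^1*419^1 = - 207824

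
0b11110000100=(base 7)5416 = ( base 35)1jy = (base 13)b50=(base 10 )1924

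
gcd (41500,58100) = 8300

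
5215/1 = 5215 = 5215.00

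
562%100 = 62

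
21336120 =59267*360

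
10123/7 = 1446+ 1/7= 1446.14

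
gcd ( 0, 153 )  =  153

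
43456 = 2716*16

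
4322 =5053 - 731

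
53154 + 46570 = 99724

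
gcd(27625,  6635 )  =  5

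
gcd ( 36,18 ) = 18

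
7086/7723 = 7086/7723 = 0.92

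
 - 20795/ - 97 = 20795/97 =214.38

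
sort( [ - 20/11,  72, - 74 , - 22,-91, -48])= [ -91, - 74, - 48, - 22 , - 20/11, 72] 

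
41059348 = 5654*7262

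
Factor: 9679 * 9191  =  88959689 =7^1*13^1*101^1*9679^1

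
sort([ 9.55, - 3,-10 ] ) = [ - 10,- 3, 9.55 ]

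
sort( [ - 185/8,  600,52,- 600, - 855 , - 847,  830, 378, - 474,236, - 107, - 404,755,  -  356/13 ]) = [ - 855, - 847,  -  600, - 474, - 404,- 107,-356/13,-185/8, 52, 236, 378, 600 , 755, 830]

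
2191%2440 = 2191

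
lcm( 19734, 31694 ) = 1045902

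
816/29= 816/29 =28.14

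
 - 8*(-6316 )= 50528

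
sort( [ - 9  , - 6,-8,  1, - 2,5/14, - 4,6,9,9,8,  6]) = [ - 9,-8, - 6  ,- 4, - 2, 5/14,1,6 , 6 , 8, 9, 9] 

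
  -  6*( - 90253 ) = 541518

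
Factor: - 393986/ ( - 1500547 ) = 2^1*29^( -1)*59^( - 1)*877^( - 1)*196993^1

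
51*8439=430389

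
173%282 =173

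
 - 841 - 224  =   - 1065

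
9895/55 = 1979/11 = 179.91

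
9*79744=717696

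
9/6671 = 9/6671 = 0.00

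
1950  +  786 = 2736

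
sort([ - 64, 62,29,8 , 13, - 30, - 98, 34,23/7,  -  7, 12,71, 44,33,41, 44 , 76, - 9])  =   [ - 98, - 64, - 30, -9, - 7, 23/7 , 8,  12, 13,29, 33,34 , 41,44,44, 62, 71, 76]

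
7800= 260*30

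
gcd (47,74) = 1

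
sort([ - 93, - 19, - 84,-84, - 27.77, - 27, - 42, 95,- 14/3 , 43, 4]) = [ - 93, - 84,  -  84,-42, - 27.77, - 27, -19,-14/3, 4, 43, 95 ]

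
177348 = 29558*6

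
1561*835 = 1303435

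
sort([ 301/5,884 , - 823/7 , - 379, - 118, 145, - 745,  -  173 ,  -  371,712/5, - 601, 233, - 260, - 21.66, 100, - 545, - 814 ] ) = [-814, - 745, -601, -545, - 379, -371, - 260, - 173, - 118,- 823/7,  -  21.66, 301/5, 100,  712/5, 145,  233, 884]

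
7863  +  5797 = 13660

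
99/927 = 11/103  =  0.11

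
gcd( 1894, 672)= 2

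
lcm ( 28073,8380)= 561460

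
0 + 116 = 116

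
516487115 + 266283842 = 782770957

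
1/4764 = 1/4764 = 0.00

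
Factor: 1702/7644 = 2^( - 1) * 3^( - 1)*7^( - 2)  *  13^(- 1)  *23^1*37^1 = 851/3822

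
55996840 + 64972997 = 120969837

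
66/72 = 11/12 = 0.92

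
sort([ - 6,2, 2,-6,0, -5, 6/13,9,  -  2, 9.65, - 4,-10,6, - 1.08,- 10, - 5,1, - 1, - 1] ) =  [ - 10,-10, - 6, - 6,- 5, -5, - 4,-2, - 1.08, -1 , - 1,0,6/13,1,2, 2,6,9,9.65]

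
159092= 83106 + 75986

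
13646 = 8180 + 5466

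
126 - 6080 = -5954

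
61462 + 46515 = 107977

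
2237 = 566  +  1671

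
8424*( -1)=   -  8424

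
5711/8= 713 + 7/8= 713.88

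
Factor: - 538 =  - 2^1 * 269^1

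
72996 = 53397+19599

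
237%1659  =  237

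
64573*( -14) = - 904022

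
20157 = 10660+9497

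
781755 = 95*8229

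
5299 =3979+1320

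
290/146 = 1+72/73 = 1.99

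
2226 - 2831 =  - 605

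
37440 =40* 936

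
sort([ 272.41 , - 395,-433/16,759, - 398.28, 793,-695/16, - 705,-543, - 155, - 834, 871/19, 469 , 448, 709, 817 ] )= [-834, - 705, - 543, - 398.28, - 395, - 155, - 695/16,-433/16,871/19, 272.41, 448,469,709,759, 793,817 ] 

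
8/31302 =4/15651  =  0.00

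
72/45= 8/5= 1.60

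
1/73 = 1/73 = 0.01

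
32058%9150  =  4608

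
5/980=1/196 = 0.01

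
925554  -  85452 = 840102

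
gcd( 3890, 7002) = 778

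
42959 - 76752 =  - 33793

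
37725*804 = 30330900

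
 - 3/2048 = - 3/2048 = - 0.00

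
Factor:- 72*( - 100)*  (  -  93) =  - 2^5*3^3 *5^2 * 31^1 = - 669600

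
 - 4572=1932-6504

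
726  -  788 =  - 62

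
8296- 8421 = -125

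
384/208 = 1 + 11/13 =1.85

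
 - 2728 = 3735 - 6463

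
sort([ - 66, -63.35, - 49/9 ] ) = [ - 66, - 63.35, - 49/9]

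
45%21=3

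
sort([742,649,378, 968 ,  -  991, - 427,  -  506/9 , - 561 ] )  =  [ - 991, - 561 , - 427, - 506/9, 378,649,742,968]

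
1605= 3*535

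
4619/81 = 4619/81 = 57.02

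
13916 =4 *3479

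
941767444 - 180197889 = 761569555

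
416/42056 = 52/5257= 0.01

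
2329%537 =181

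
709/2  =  354+1/2 = 354.50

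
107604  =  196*549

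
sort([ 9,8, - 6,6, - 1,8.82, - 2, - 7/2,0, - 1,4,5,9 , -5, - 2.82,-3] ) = [ - 6,- 5,-7/2,- 3, - 2.82, - 2, - 1, - 1,0, 4,5, 6, 8, 8.82, 9,9 ] 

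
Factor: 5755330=2^1*5^1*7^1*82219^1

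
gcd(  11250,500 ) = 250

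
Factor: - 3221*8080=-26025680=- 2^4*5^1*101^1*3221^1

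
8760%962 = 102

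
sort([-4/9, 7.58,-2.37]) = [ - 2.37, - 4/9,  7.58]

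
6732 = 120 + 6612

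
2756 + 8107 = 10863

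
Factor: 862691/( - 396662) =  -2^ ( - 1)*7^( - 1)*29^( - 1)*883^1 = -883/406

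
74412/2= 37206=37206.00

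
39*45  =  1755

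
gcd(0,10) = 10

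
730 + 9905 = 10635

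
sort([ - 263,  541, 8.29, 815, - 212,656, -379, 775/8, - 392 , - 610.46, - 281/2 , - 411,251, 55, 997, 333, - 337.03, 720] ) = [ - 610.46, - 411, - 392, - 379, - 337.03, - 263, - 212, - 281/2, 8.29, 55  ,  775/8, 251, 333,  541,656, 720,  815, 997] 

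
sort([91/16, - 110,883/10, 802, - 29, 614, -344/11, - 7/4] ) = [  -  110, - 344/11 , - 29, - 7/4,91/16, 883/10, 614,802 ] 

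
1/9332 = 1/9332 = 0.00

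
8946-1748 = 7198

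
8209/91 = 90 + 19/91 = 90.21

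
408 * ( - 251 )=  - 102408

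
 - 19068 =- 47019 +27951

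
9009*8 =72072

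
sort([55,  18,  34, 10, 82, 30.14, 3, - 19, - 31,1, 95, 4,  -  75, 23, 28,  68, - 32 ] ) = [ - 75, - 32, - 31, - 19, 1, 3,4, 10, 18, 23,  28 , 30.14, 34,  55,68, 82,95]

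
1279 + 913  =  2192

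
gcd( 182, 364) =182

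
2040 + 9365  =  11405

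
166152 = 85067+81085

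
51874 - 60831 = - 8957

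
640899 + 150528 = 791427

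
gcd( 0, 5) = 5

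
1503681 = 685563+818118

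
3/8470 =3/8470 = 0.00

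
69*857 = 59133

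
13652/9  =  13652/9=1516.89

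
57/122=57/122 = 0.47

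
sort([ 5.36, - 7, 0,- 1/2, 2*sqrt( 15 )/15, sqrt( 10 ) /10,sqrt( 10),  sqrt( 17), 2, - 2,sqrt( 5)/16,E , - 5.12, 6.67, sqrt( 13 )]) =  [ - 7, - 5.12, - 2, - 1/2,0, sqrt( 5)/16, sqrt( 10 )/10, 2*sqrt( 15 )/15, 2,E, sqrt(10 ), sqrt ( 13 ), sqrt( 17 ),5.36, 6.67]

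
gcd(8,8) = 8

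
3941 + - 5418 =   -  1477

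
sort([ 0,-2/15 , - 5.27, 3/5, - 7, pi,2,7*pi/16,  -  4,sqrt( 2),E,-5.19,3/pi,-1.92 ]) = [  -  7, - 5.27, - 5.19 , - 4, - 1.92,-2/15, 0 , 3/5,3/pi,7*pi/16,sqrt( 2) , 2, E,pi]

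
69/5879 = 69/5879  =  0.01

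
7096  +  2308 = 9404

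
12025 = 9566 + 2459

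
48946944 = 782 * 62592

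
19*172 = 3268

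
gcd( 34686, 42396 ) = 6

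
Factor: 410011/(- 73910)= -2^( - 1 )*5^( - 1 )*7^1*19^(-1 )*389^(-1) * 58573^1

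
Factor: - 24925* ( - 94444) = 2^2 * 5^2*7^1 * 997^1 * 3373^1 = 2354016700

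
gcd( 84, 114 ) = 6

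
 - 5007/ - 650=7 + 457/650 = 7.70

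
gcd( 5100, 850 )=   850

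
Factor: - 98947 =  - 98947^1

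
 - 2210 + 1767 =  - 443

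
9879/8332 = 1+1547/8332 = 1.19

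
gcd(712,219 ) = 1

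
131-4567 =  - 4436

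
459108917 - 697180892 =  - 238071975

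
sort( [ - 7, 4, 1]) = [ - 7,1, 4]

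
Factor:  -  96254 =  - 2^1* 17^1*19^1 * 149^1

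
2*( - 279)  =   - 558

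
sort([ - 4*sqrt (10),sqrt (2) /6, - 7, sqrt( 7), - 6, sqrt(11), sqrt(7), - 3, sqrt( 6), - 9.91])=[  -  4 * sqrt( 10), - 9.91, - 7, - 6, - 3,sqrt(  2) /6,sqrt( 6), sqrt( 7), sqrt(7),sqrt(11) ] 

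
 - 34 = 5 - 39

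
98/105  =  14/15 = 0.93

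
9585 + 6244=15829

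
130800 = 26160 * 5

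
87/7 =87/7 = 12.43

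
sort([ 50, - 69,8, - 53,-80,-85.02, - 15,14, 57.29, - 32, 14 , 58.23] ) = [ - 85.02, - 80 , - 69, - 53, - 32, - 15,8,14, 14,50, 57.29,58.23] 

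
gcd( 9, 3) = 3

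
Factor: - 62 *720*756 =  - 2^7*3^5*5^1*7^1*31^1 =- 33747840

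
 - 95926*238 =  - 22830388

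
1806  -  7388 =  - 5582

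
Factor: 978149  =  978149^1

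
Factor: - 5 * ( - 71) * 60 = 2^2*3^1*5^2*71^1 = 21300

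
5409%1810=1789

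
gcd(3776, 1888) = 1888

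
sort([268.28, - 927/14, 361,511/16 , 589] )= [-927/14 , 511/16,  268.28, 361,589] 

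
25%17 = 8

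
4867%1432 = 571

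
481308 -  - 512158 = 993466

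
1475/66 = 22 + 23/66 = 22.35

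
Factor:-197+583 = 2^1*193^1=386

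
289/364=289/364 = 0.79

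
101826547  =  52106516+49720031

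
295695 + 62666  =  358361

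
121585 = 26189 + 95396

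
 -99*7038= -696762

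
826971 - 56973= 769998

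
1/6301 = 1/6301= 0.00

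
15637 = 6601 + 9036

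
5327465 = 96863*55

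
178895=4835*37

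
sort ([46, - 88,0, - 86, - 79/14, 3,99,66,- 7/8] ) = [-88, - 86, - 79/14,-7/8,0, 3,46, 66,99]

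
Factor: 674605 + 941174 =3^2*11^1*19^1*859^1  =  1615779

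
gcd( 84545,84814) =1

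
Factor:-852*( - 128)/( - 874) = -2^8*3^1*19^( - 1)*23^(  -  1 )*71^1  =  - 54528/437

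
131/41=3 + 8/41 = 3.20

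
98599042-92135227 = 6463815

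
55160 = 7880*7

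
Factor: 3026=2^1*17^1*89^1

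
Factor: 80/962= 40/481 = 2^3*  5^1* 13^(  -  1)*37^(-1)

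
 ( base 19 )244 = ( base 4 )30202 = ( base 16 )322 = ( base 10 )802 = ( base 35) MW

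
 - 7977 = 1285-9262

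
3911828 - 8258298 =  - 4346470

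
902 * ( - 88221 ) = - 79575342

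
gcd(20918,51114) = 2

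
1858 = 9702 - 7844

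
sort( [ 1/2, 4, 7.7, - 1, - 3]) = [ - 3, - 1, 1/2,  4, 7.7 ] 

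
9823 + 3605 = 13428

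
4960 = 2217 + 2743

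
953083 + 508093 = 1461176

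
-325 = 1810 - 2135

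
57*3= 171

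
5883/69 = 85 + 6/23 = 85.26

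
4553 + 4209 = 8762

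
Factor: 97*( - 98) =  - 9506 = -2^1  *7^2 * 97^1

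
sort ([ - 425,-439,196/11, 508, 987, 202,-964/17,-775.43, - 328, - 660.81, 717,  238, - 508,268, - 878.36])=[ - 878.36, - 775.43, - 660.81,-508,  -  439 , - 425,-328, - 964/17, 196/11,202,238, 268 , 508, 717, 987] 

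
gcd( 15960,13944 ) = 168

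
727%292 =143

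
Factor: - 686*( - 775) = 531650=2^1*5^2*7^3*31^1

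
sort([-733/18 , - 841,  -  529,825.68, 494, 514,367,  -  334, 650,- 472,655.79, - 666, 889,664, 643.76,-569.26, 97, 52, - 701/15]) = [ - 841,- 666,-569.26,-529, - 472, - 334, - 701/15, - 733/18 , 52,97,367,494, 514, 643.76, 650, 655.79, 664, 825.68, 889]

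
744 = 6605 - 5861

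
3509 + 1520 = 5029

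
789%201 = 186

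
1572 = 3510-1938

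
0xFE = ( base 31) 86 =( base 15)11e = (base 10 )254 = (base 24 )AE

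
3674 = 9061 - 5387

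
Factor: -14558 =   -  2^1*29^1*251^1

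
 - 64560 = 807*( - 80 )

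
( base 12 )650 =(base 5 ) 12144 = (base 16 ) 39c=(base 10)924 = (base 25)1bo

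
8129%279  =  38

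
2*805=1610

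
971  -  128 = 843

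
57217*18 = 1029906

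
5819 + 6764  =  12583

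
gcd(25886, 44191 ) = 7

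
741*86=63726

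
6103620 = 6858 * 890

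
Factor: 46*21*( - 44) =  - 42504 = -2^3 *3^1*7^1 *11^1*23^1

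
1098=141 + 957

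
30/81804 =5/13634 =0.00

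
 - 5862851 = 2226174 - 8089025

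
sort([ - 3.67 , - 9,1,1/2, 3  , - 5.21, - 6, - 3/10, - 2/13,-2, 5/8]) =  [ - 9, - 6,-5.21, - 3.67, - 2, - 3/10, - 2/13, 1/2,5/8,1 , 3 ]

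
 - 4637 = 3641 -8278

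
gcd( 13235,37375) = 5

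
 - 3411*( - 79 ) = 269469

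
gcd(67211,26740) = 1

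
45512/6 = 22756/3 = 7585.33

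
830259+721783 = 1552042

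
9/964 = 9/964 = 0.01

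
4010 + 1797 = 5807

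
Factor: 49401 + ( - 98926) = -5^2*7^1 * 283^1 = - 49525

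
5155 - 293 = 4862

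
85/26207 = 85/26207 =0.00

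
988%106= 34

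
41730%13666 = 732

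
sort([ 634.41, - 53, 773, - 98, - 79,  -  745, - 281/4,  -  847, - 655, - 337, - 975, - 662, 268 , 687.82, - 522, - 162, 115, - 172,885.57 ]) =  [ - 975, - 847 , - 745, - 662, - 655, - 522 , - 337, - 172 , - 162,-98, - 79, - 281/4, - 53, 115 , 268,  634.41, 687.82, 773, 885.57]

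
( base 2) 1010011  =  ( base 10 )83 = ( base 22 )3h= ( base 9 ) 102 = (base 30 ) 2n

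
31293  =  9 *3477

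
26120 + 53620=79740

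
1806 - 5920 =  - 4114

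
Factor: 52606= 2^1 * 29^1*907^1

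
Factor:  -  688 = -2^4 * 43^1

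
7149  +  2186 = 9335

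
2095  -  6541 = -4446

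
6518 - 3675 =2843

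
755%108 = 107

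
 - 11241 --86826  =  75585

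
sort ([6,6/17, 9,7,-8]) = [ - 8, 6/17, 6, 7 , 9] 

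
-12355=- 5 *2471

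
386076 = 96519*4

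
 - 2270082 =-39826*57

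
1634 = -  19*(-86)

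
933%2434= 933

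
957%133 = 26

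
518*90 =46620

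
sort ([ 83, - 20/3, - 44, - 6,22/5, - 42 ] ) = [ - 44,  -  42, - 20/3, - 6,22/5,83]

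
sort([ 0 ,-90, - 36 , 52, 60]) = [-90,- 36 , 0 , 52,60] 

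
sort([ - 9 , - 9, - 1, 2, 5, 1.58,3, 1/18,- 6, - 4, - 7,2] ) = [ - 9, - 9 , - 7,- 6,- 4, - 1, 1/18,1.58,2 , 2, 3,5]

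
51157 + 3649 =54806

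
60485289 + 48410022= 108895311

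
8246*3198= 26370708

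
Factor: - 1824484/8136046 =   -  912242/4068023 = -2^1 * 439^1 * 1039^1*4068023^ ( - 1)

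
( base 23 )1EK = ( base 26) 17d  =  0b1101100111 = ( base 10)871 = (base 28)133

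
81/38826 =3/1438 = 0.00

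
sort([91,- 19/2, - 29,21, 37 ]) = [ - 29, - 19/2, 21, 37,91] 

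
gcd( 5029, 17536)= 1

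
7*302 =2114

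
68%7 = 5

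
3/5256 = 1/1752=0.00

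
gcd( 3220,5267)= 23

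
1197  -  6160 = -4963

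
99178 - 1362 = 97816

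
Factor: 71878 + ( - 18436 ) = 2^1*3^2*2969^1 = 53442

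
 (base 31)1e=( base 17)2b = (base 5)140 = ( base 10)45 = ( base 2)101101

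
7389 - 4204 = 3185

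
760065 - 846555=-86490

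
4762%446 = 302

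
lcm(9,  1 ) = 9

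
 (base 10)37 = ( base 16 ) 25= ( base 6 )101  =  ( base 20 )1H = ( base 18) 21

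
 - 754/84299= - 754/84299 = - 0.01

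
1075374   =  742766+332608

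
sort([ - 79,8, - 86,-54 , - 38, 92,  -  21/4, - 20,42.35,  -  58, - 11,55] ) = [ - 86, - 79, - 58,-54 , - 38,-20, - 11,-21/4,8,42.35 , 55, 92 ]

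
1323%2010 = 1323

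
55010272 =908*60584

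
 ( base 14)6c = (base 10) 96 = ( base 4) 1200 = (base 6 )240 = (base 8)140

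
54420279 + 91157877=145578156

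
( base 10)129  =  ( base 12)a9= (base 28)4H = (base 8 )201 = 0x81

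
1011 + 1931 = 2942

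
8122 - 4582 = 3540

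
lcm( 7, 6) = 42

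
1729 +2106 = 3835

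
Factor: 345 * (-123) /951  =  - 3^1*5^1*23^1*41^1*317^( - 1 )=- 14145/317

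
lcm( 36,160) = 1440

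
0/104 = 0  =  0.00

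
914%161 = 109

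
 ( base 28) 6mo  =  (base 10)5344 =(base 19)ef5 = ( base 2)1010011100000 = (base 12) 3114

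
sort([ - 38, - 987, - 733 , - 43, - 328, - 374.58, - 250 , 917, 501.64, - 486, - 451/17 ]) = [-987, - 733, - 486,-374.58, - 328, - 250, -43, - 38,  -  451/17 , 501.64,917 ] 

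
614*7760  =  4764640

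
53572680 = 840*63777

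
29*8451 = 245079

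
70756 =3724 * 19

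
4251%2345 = 1906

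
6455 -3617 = 2838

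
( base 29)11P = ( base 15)3EA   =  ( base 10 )895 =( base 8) 1577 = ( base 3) 1020011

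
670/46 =14+13/23 = 14.57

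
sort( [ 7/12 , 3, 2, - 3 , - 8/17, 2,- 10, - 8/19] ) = [ - 10, - 3, - 8/17, - 8/19,7/12,2,2,3] 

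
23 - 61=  -38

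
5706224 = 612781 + 5093443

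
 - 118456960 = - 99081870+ - 19375090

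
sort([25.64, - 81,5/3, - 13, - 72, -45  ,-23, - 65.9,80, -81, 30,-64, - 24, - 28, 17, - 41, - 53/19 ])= [ - 81,  -  81, - 72 , - 65.9,-64, - 45,-41, - 28, - 24,-23, - 13, -53/19, 5/3, 17, 25.64,30 , 80] 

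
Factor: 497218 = 2^1 * 248609^1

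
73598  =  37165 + 36433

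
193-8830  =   - 8637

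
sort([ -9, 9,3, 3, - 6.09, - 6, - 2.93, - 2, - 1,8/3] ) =[-9,-6.09 , - 6, - 2.93,-2 , - 1,8/3, 3,  3, 9 ] 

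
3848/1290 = 2+634/645 = 2.98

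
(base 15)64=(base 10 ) 94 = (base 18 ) 54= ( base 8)136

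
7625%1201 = 419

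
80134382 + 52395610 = 132529992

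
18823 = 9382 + 9441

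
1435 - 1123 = 312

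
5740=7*820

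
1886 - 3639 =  - 1753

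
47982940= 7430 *6458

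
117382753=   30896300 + 86486453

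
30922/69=30922/69 = 448.14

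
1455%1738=1455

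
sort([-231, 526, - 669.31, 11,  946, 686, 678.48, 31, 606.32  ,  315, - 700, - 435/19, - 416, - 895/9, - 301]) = [ - 700, - 669.31, - 416, - 301, - 231, - 895/9 , - 435/19, 11,  31,315, 526,606.32, 678.48,686, 946]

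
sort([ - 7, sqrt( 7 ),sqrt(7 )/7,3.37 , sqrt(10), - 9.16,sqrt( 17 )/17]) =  [-9.16, - 7,sqrt(17)/17, sqrt( 7)/7, sqrt(7 ),sqrt (10),  3.37] 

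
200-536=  - 336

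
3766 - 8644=  -  4878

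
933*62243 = 58072719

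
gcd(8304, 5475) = 3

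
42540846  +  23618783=66159629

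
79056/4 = 19764 = 19764.00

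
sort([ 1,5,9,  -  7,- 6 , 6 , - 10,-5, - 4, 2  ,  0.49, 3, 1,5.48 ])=[ - 10, - 7,-6, - 5,  -  4,  0.49,1, 1, 2 , 3 , 5,5.48,  6 , 9]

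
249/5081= 249/5081 =0.05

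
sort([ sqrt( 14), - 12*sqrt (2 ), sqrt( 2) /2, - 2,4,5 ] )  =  [ - 12*sqrt(2 ), - 2,sqrt (2 ) /2 , sqrt( 14), 4 , 5 ]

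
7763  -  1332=6431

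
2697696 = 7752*348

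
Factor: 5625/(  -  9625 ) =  - 3^2 * 5^1* 7^( - 1) * 11^( - 1 ) = -45/77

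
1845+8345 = 10190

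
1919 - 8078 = - 6159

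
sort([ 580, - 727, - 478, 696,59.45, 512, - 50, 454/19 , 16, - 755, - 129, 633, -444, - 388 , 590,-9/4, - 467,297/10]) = [ - 755,-727,- 478, - 467, - 444, - 388,-129, - 50, - 9/4, 16,454/19,297/10,59.45, 512, 580 , 590 , 633,696]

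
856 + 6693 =7549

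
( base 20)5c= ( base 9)134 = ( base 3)11011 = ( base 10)112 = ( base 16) 70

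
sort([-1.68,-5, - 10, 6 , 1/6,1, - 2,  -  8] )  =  [ - 10,-8, - 5,-2 , - 1.68,  1/6,1, 6 ]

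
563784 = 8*70473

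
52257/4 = 52257/4  =  13064.25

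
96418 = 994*97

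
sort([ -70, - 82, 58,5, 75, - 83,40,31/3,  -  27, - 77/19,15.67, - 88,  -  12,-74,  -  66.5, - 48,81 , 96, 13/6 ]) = [- 88, - 83, - 82,-74, - 70, - 66.5 ,-48 ,  -  27, - 12,-77/19 , 13/6,5, 31/3, 15.67,40,58, 75,81,  96 ] 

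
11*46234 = 508574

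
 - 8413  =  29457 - 37870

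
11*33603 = 369633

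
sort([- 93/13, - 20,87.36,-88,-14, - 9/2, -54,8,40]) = [ - 88,-54,-20, - 14  , -93/13,-9/2,8,40,87.36] 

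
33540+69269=102809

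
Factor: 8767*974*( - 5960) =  - 2^4*5^1*11^1  *149^1 * 487^1*797^1 = - 50892785680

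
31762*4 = 127048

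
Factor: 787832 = 2^3 * 98479^1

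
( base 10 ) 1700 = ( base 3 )2022222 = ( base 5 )23300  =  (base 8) 3244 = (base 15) 785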